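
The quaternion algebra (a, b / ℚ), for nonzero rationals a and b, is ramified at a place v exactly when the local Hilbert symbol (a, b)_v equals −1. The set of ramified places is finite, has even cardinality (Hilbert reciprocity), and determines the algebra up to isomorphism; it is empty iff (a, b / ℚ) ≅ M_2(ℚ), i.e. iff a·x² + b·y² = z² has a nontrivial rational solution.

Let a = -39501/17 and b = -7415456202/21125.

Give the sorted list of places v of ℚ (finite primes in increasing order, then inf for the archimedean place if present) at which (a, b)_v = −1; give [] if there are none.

[3, 5, 11, inf]

Mod squares: a ≡ -74613, b ≡ -13090. Check v ∈ {∞, 2, 3, 5, 7, 11, 13, 17, 19}.
v=19: a=19^1·(≡4), b=19^0·(≡16) mod 19; (4|19)=+1, (16|19)=+1; (−1)^{1·0·9}·(+1)^0·(+1)^1 = +1.
v=7: a=7^1·(≡2), b=7^1·(≡6) mod 7; (2|7)=+1, (6|7)=-1; (−1)^{1·1·3}·(+1)^1·(-1)^1 = +1.
v=3: a=3^3·(≡2), b=3^4·(≡2) mod 3; (2|3)=-1, (2|3)=-1; (−1)^{3·4·1}·(-1)^4·(-1)^3 = -1.
v=5: a=5^0·(≡2), b=5^-3·(≡2) mod 5; (2|5)=-1, (2|5)=-1; (−1)^{0·-3·2}·(-1)^-3·(-1)^0 = -1.
v=∞: -74613 < 0 and -13090 < 0  ⇒  (a,b)_∞ = -1.
v=11: a=11^1·(≡1), b=11^3·(≡3) mod 11; (1|11)=+1, (3|11)=+1; (−1)^{1·3·5}·(+1)^3·(+1)^1 = -1.
v=2: v_2(a)=0, v_2(b)=1; units ≡ 3, 7 (mod 8); ε·ε+αω+βω = 1·1+0·0+1·1 ≡ 0  ⇒  (a,b)_2 = +1.
v=17: a=17^-1·(≡7), b=17^3·(≡10) mod 17; (7|17)=-1, (10|17)=-1; (−1)^{-1·3·8}·(-1)^3·(-1)^-1 = +1.
v=13: a=13^0·(≡8), b=13^-2·(≡10) mod 13; (8|13)=-1, (10|13)=+1; (−1)^{0·-2·6}·(-1)^-2·(+1)^0 = +1.
|Ram(-74613, -13090)| = 4, even; anisotropic at {3, 5, 11, ∞}.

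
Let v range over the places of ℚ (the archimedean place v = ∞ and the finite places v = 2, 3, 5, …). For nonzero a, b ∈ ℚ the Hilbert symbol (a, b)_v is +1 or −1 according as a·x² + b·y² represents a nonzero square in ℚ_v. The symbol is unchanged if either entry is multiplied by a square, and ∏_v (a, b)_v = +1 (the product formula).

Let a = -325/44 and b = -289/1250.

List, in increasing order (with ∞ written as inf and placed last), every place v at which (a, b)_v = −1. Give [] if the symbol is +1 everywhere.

[13, inf]

(a, b) ≡ (-143, -2) mod (ℚ^×)²; places V = {2, 5, 11, 13, 17, ∞}.
(a,b)_17: α=0, u≡10; β=2, v≡15 (mod 17); (10|17)=-1, (15|17)=+1; sign (−1)^0·-1^2·+1^0 = +1.
(a,b)_11: α=-1, u≡4; β=0, v≡9 (mod 11); (4|11)=+1, (9|11)=+1; sign (−1)^0·+1^0·+1^-1 = +1.
(a,b)_13: α=1, u≡8; β=0, v≡5 (mod 13); (8|13)=-1, (5|13)=-1; sign (−1)^0·-1^0·-1^1 = -1.
(a,b)_2: α=-2, β=-1; u≡1, v≡7 (mod 8); ε(u)ε(v)=0·1, αω(v)=-2·0, βω(u)=-1·0; sum ≡ 0  ⇒  +1.
(a,b)_∞: sgn(-143)=−, sgn(-2)=−, so -1.
(a,b)_5: α=2, u≡3; β=-4, v≡3 (mod 5); (3|5)=-1, (3|5)=-1; sign (−1)^0·-1^-4·-1^2 = +1.
(-143, -2 / ℚ) ramifies at {13, ∞}: a division algebra.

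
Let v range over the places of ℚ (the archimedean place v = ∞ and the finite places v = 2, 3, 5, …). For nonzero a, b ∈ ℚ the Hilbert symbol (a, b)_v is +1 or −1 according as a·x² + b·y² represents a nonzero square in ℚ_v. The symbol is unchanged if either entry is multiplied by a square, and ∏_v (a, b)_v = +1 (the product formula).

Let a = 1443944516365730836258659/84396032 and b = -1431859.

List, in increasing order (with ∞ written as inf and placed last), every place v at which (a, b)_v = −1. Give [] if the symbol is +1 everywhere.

[2, 11, 13, 19]

Mod squares: a ≡ 2863718, b ≡ -1431859. Check v ∈ {∞, 2, 3, 7, 11, 13, 17, 19, 29, 31}.
v=17: a=17^1·(≡16), b=17^1·(≡8) mod 17; (16|17)=+1, (8|17)=+1; (−1)^{1·1·8}·(+1)^1·(+1)^1 = +1.
v=29: a=29^-2·(≡3), b=29^0·(≡16) mod 29; (3|29)=-1, (16|29)=+1; (−1)^{-2·0·14}·(-1)^0·(+1)^-2 = +1.
v=∞: 2863718 > 0 and -1431859 < 0  ⇒  (a,b)_∞ = +1.
v=31: a=31^1·(≡15), b=31^1·(≡1) mod 31; (15|31)=-1, (1|31)=+1; (−1)^{1·1·15}·(-1)^1·(+1)^1 = +1.
v=7: a=7^-2·(≡1), b=7^0·(≡5) mod 7; (1|7)=+1, (5|7)=-1; (−1)^{-2·0·3}·(+1)^0·(-1)^-2 = +1.
v=13: a=13^7·(≡4), b=13^1·(≡6) mod 13; (4|13)=+1, (6|13)=-1; (−1)^{7·1·6}·(+1)^1·(-1)^7 = -1.
v=3: a=3^14·(≡2), b=3^0·(≡2) mod 3; (2|3)=-1, (2|3)=-1; (−1)^{14·0·1}·(-1)^0·(-1)^14 = +1.
v=11: a=11^3·(≡5), b=11^1·(≡5) mod 11; (5|11)=+1, (5|11)=+1; (−1)^{3·1·5}·(+1)^1·(+1)^3 = -1.
v=19: a=19^3·(≡13), b=19^1·(≡12) mod 19; (13|19)=-1, (12|19)=-1; (−1)^{3·1·9}·(-1)^1·(-1)^3 = -1.
v=2: v_2(a)=-11, v_2(b)=0; units ≡ 3, 5 (mod 8); ε·ε+αω+βω = 1·0+-11·1+0·1 ≡ 1  ⇒  (a,b)_2 = -1.
(2863718, -1431859 / ℚ) ramifies at {2, 11, 13, 19}: a division algebra.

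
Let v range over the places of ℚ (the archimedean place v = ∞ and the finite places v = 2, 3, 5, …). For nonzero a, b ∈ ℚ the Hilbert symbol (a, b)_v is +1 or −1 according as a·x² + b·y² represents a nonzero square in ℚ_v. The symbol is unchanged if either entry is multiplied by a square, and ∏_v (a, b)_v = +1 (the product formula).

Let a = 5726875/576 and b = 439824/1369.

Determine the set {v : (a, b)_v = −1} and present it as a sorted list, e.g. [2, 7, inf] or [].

Mod squares: a ≡ 187, b ≡ 561. Check v ∈ {∞, 2, 3, 5, 7, 11, 17, 37}.
v=∞: 187 > 0 and 561 > 0  ⇒  (a,b)_∞ = +1.
v=37: a=37^0·(≡6), b=37^-2·(≡5) mod 37; (6|37)=-1, (5|37)=-1; (−1)^{0·-2·18}·(-1)^-2·(-1)^0 = +1.
v=17: a=17^1·(≡7), b=17^1·(≡13) mod 17; (7|17)=-1, (13|17)=+1; (−1)^{1·1·8}·(-1)^1·(+1)^1 = -1.
v=2: v_2(a)=-6, v_2(b)=4; units ≡ 3, 1 (mod 8); ε·ε+αω+βω = 1·0+-6·0+4·1 ≡ 0  ⇒  (a,b)_2 = +1.
v=11: a=11^1·(≡7), b=11^1·(≡2) mod 11; (7|11)=-1, (2|11)=-1; (−1)^{1·1·5}·(-1)^1·(-1)^1 = -1.
v=3: a=3^-2·(≡1), b=3^1·(≡1) mod 3; (1|3)=+1, (1|3)=+1; (−1)^{-2·1·1}·(+1)^1·(+1)^-2 = +1.
v=5: a=5^4·(≡3), b=5^0·(≡1) mod 5; (3|5)=-1, (1|5)=+1; (−1)^{4·0·2}·(-1)^0·(+1)^4 = +1.
v=7: a=7^2·(≡5), b=7^2·(≡4) mod 7; (5|7)=-1, (4|7)=+1; (−1)^{2·2·3}·(-1)^2·(+1)^2 = +1.
|Ram(187, 561)| = 2, even; anisotropic at {11, 17}.

[11, 17]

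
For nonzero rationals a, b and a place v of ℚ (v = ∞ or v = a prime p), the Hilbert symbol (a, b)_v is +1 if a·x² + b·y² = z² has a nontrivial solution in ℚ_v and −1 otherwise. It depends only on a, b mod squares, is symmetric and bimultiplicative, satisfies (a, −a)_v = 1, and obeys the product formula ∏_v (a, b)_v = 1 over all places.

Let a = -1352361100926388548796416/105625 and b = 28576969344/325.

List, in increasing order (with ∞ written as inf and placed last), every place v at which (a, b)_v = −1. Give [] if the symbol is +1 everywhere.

[3, 13, 23, 29]

(a, b) ≡ (-46, 24882) mod (ℚ^×)²; places V = {2, 3, 5, 7, 11, 13, 23, 29, ∞}.
(a,b)_7: α=4, u≡3; β=2, v≡1 (mod 7); (3|7)=-1, (1|7)=+1; sign (−1)^0·-1^2·+1^4 = +1.
(a,b)_29: α=2, u≡3; β=1, v≡17 (mod 29); (3|29)=-1, (17|29)=-1; sign (−1)^0·-1^1·-1^2 = -1.
(a,b)_5: α=-4, u≡1; β=-2, v≡3 (mod 5); (1|5)=+1, (3|5)=-1; sign (−1)^0·+1^-2·-1^-4 = +1.
(a,b)_2: α=17, β=7; u≡1, v≡1 (mod 8); ε(u)ε(v)=0·0, αω(v)=17·0, βω(u)=7·0; sum ≡ 0  ⇒  +1.
(a,b)_3: α=8, u≡2; β=3, v≡2 (mod 3); (2|3)=-1, (2|3)=-1; sign (−1)^0·-1^3·-1^8 = -1.
(a,b)_∞: sgn(-46)=−, sgn(24882)=+, so +1.
(a,b)_11: α=2, u≡1; β=1, v≡8 (mod 11); (1|11)=+1, (8|11)=-1; sign (−1)^0·+1^1·-1^2 = +1.
(a,b)_23: α=5, u≡17; β=2, v≡5 (mod 23); (17|23)=-1, (5|23)=-1; sign (−1)^0·-1^2·-1^5 = -1.
(a,b)_13: α=-2, u≡8; β=-1, v≡12 (mod 13); (8|13)=-1, (12|13)=+1; sign (−1)^0·-1^-1·+1^-2 = -1.
Ram(-46, 24882) = {3, 13, 23, 29}; no ℚ_3-point on the conic.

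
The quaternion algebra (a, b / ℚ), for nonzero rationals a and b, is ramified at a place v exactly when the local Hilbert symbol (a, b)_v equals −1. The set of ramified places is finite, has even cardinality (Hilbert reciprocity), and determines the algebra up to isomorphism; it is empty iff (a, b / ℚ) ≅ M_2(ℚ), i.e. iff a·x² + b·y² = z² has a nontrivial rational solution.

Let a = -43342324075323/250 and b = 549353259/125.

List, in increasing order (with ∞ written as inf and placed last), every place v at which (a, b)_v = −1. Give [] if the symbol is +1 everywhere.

[3, 7]

Mod squares: a ≡ -30, b ≡ 455. Check v ∈ {∞, 2, 3, 5, 7, 13, 17}.
v=3: a=3^7·(≡2), b=3^6·(≡2) mod 3; (2|3)=-1, (2|3)=-1; (−1)^{7·6·1}·(-1)^6·(-1)^7 = -1.
v=5: a=5^-3·(≡1), b=5^-3·(≡4) mod 5; (1|5)=+1, (4|5)=+1; (−1)^{-3·-3·2}·(+1)^-3·(+1)^-3 = +1.
v=7: a=7^4·(≡3), b=7^3·(≡1) mod 7; (3|7)=-1, (1|7)=+1; (−1)^{4·3·3}·(-1)^3·(+1)^4 = -1.
v=∞: -30 < 0 and 455 > 0  ⇒  (a,b)_∞ = +1.
v=13: a=13^4·(≡12), b=13^3·(≡12) mod 13; (12|13)=+1, (12|13)=+1; (−1)^{4·3·6}·(+1)^3·(+1)^4 = +1.
v=2: v_2(a)=-1, v_2(b)=0; units ≡ 1, 7 (mod 8); ε·ε+αω+βω = 0·1+-1·0+0·0 ≡ 0  ⇒  (a,b)_2 = +1.
v=17: a=17^2·(≡2), b=17^0·(≡13) mod 17; (2|17)=+1, (13|17)=+1; (−1)^{2·0·8}·(+1)^0·(+1)^2 = +1.
(-30, 455 / ℚ) ramifies at {3, 7}: a division algebra.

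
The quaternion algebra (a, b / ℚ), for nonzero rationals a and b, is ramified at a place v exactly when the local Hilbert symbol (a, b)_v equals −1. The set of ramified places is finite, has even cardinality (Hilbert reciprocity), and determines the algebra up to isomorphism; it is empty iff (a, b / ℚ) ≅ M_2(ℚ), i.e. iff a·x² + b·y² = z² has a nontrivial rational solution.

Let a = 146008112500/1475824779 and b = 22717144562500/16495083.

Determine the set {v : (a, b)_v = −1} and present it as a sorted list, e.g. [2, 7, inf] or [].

(a, b) ≡ (763895, 152779) mod (ℚ^×)²; places V = {2, 3, 5, 11, 13, 17, 19, 23, 29, 43, ∞}.
(a,b)_2: α=2, β=2; u≡7, v≡3 (mod 8); ε(u)ε(v)=1·1, αω(v)=2·1, βω(u)=2·0; sum ≡ 1  ⇒  -1.
(a,b)_∞: sgn(763895)=+, sgn(152779)=+, so +1.
(a,b)_11: α=-3, u≡7; β=-3, v≡2 (mod 11); (7|11)=-1, (2|11)=-1; sign (−1)^1·-1^-3·-1^-3 = -1.
(a,b)_43: α=1, u≡11; β=1, v≡7 (mod 43); (11|43)=+1, (7|43)=-1; sign (−1)^1·+1^1·-1^1 = +1.
(a,b)_19: α=1, u≡17; β=1, v≡17 (mod 19); (17|19)=+1, (17|19)=+1; sign (−1)^1·+1^1·+1^1 = -1.
(a,b)_3: α=-8, u≡2; β=-6, v≡1 (mod 3); (2|3)=-1, (1|3)=+1; sign (−1)^0·-1^-6·+1^-8 = +1.
(a,b)_23: α=0, u≡14; β=2, v≡2 (mod 23); (14|23)=-1, (2|23)=+1; sign (−1)^0·-1^2·+1^0 = +1.
(a,b)_29: α=2, u≡16; β=2, v≡28 (mod 29); (16|29)=+1, (28|29)=+1; sign (−1)^0·+1^2·+1^2 = +1.
(a,b)_17: α=1, u≡8; β=-1, v≡11 (mod 17); (8|17)=+1, (11|17)=-1; sign (−1)^0·+1^-1·-1^1 = -1.
(a,b)_13: α=-2, u≡7; β=0, v≡9 (mod 13); (7|13)=-1, (9|13)=+1; sign (−1)^0·-1^0·+1^-2 = +1.
(a,b)_5: α=5, u≡4; β=6, v≡4 (mod 5); (4|5)=+1, (4|5)=+1; sign (−1)^0·+1^6·+1^5 = +1.
Ram(763895, 152779) = {2, 11, 17, 19}; no ℚ_2-point on the conic.

[2, 11, 17, 19]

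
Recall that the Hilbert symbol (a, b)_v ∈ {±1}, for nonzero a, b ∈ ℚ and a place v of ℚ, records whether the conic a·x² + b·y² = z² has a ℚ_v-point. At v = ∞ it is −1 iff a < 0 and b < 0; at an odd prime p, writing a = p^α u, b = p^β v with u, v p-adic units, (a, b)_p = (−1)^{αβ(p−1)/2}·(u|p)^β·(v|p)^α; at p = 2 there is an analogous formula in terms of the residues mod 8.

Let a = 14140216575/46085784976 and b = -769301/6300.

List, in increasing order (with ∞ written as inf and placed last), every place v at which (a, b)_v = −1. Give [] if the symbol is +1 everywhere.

[17, 23]

Mod squares: a ≡ 23, b ≡ -1547. Check v ∈ {∞, 2, 3, 5, 7, 11, 13, 17, 19, 23, 29, 41, 59}.
v=41: a=41^-2·(≡8), b=41^0·(≡13) mod 41; (8|41)=+1, (13|41)=-1; (−1)^{-2·0·20}·(+1)^0·(-1)^-2 = +1.
v=23: a=23^1·(≡16), b=23^0·(≡10) mod 23; (16|23)=+1, (10|23)=-1; (−1)^{1·0·11}·(+1)^0·(-1)^1 = -1.
v=59: a=59^0·(≡13), b=59^2·(≡17) mod 59; (13|59)=-1, (17|59)=+1; (−1)^{0·2·29}·(-1)^2·(+1)^0 = +1.
v=∞: 23 > 0 and -1547 < 0  ⇒  (a,b)_∞ = +1.
v=17: a=17^-2·(≡3), b=17^1·(≡12) mod 17; (3|17)=-1, (12|17)=-1; (−1)^{-2·1·8}·(-1)^1·(-1)^-2 = -1.
v=11: a=11^-2·(≡3), b=11^0·(≡9) mod 11; (3|11)=+1, (9|11)=+1; (−1)^{-2·0·5}·(+1)^0·(+1)^-2 = +1.
v=13: a=13^0·(≡3), b=13^1·(≡8) mod 13; (3|13)=+1, (8|13)=-1; (−1)^{0·1·6}·(+1)^1·(-1)^0 = +1.
v=7: a=7^-2·(≡2), b=7^-1·(≡5) mod 7; (2|7)=+1, (5|7)=-1; (−1)^{-2·-1·3}·(+1)^-1·(-1)^-2 = +1.
v=2: v_2(a)=-4, v_2(b)=-2; units ≡ 7, 5 (mod 8); ε·ε+αω+βω = 1·0+-4·1+-2·0 ≡ 0  ⇒  (a,b)_2 = +1.
v=5: a=5^2·(≡3), b=5^-2·(≡2) mod 5; (3|5)=-1, (2|5)=-1; (−1)^{2·-2·2}·(-1)^-2·(-1)^2 = +1.
v=29: a=29^2·(≡20), b=29^0·(≡14) mod 29; (20|29)=+1, (14|29)=-1; (−1)^{2·0·14}·(+1)^0·(-1)^2 = +1.
v=3: a=3^4·(≡2), b=3^-2·(≡1) mod 3; (2|3)=-1, (1|3)=+1; (−1)^{4·-2·1}·(-1)^-2·(+1)^4 = +1.
v=19: a=19^2·(≡5), b=19^0·(≡6) mod 19; (5|19)=+1, (6|19)=+1; (−1)^{2·0·9}·(+1)^0·(+1)^2 = +1.
|Ram(23, -1547)| = 2, even; anisotropic at {17, 23}.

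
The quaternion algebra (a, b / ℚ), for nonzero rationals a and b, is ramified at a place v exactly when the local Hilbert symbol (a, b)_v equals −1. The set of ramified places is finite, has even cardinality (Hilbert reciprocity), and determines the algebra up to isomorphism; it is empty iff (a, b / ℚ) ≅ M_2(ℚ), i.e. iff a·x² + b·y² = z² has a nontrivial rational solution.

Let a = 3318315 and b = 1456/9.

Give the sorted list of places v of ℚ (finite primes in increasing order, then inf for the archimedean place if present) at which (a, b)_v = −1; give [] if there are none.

(a, b) ≡ (19635, 91) mod (ℚ^×)²; places V = {2, 3, 5, 7, 11, 13, 17, ∞}.
(a,b)_3: α=1, u≡2; β=-2, v≡1 (mod 3); (2|3)=-1, (1|3)=+1; sign (−1)^0·-1^-2·+1^1 = +1.
(a,b)_2: α=0, β=4; u≡3, v≡3 (mod 8); ε(u)ε(v)=1·1, αω(v)=0·1, βω(u)=4·1; sum ≡ 1  ⇒  -1.
(a,b)_13: α=2, u≡5; β=1, v≡11 (mod 13); (5|13)=-1, (11|13)=-1; sign (−1)^0·-1^1·-1^2 = -1.
(a,b)_11: α=1, u≡1; β=0, v≡9 (mod 11); (1|11)=+1, (9|11)=+1; sign (−1)^0·+1^0·+1^1 = +1.
(a,b)_17: α=1, u≡1; β=0, v≡5 (mod 17); (1|17)=+1, (5|17)=-1; sign (−1)^0·+1^0·-1^1 = -1.
(a,b)_7: α=1, u≡5; β=1, v≡6 (mod 7); (5|7)=-1, (6|7)=-1; sign (−1)^1·-1^1·-1^1 = -1.
(a,b)_5: α=1, u≡3; β=0, v≡4 (mod 5); (3|5)=-1, (4|5)=+1; sign (−1)^0·-1^0·+1^1 = +1.
(a,b)_∞: sgn(19635)=+, sgn(91)=+, so +1.
(19635, 91 / ℚ) ramifies at {2, 7, 13, 17}: a division algebra.

[2, 7, 13, 17]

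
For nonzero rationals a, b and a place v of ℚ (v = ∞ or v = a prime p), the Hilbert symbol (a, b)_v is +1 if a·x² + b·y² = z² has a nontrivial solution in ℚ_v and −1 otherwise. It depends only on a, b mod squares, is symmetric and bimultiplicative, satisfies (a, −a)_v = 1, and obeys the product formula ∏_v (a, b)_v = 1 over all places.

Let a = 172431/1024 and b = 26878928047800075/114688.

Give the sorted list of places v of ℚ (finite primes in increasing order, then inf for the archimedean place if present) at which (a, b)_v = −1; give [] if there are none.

[7, 17, 23, 29]

Mod squares: a ≡ 391, b ≡ 607759061. Check v ∈ {∞, 2, 3, 5, 7, 13, 17, 19, 23, 29, 31}.
v=23: a=23^1·(≡21), b=23^3·(≡20) mod 23; (21|23)=-1, (20|23)=-1; (−1)^{1·3·11}·(-1)^3·(-1)^1 = -1.
v=13: a=13^0·(≡9), b=13^1·(≡8) mod 13; (9|13)=+1, (8|13)=-1; (−1)^{0·1·6}·(+1)^1·(-1)^0 = +1.
v=5: a=5^0·(≡4), b=5^2·(≡1) mod 5; (4|5)=+1, (1|5)=+1; (−1)^{0·2·2}·(+1)^2·(+1)^0 = +1.
v=17: a=17^1·(≡7), b=17^3·(≡13) mod 17; (7|17)=-1, (13|17)=+1; (−1)^{1·3·8}·(-1)^3·(+1)^1 = -1.
v=29: a=29^0·(≡19), b=29^1·(≡17) mod 29; (19|29)=-1, (17|29)=-1; (−1)^{0·1·14}·(-1)^1·(-1)^0 = -1.
v=7: a=7^2·(≡6), b=7^-1·(≡4) mod 7; (6|7)=-1, (4|7)=+1; (−1)^{2·-1·3}·(-1)^-1·(+1)^2 = -1.
v=2: v_2(a)=-10, v_2(b)=-14; units ≡ 7, 5 (mod 8); ε·ε+αω+βω = 1·0+-10·1+-14·0 ≡ 0  ⇒  (a,b)_2 = +1.
v=19: a=19^0·(≡16), b=19^1·(≡15) mod 19; (16|19)=+1, (15|19)=-1; (−1)^{0·1·9}·(+1)^1·(-1)^0 = +1.
v=3: a=3^2·(≡1), b=3^4·(≡2) mod 3; (1|3)=+1, (2|3)=-1; (−1)^{2·4·1}·(+1)^4·(-1)^2 = +1.
v=∞: 391 > 0 and 607759061 > 0  ⇒  (a,b)_∞ = +1.
v=31: a=31^0·(≡9), b=31^1·(≡28) mod 31; (9|31)=+1, (28|31)=+1; (−1)^{0·1·15}·(+1)^1·(+1)^0 = +1.
|Ram(391, 607759061)| = 4, even; anisotropic at {7, 17, 23, 29}.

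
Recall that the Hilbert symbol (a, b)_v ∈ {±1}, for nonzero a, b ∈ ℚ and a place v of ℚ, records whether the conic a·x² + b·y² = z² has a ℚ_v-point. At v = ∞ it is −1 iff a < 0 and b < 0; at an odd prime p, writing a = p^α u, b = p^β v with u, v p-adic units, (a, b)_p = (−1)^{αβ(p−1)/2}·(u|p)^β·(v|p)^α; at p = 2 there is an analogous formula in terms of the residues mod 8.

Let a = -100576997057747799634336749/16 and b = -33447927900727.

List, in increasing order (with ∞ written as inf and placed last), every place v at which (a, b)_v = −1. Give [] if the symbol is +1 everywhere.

[29, 37, 43, 47, 53, inf]

(a, b) ≡ (-901, -41202127) mod (ℚ^×)²; places V = {2, 3, 17, 19, 29, 37, 43, 47, 53, ∞}.
(a,b)_19: α=2, u≡16; β=1, v≡15 (mod 19); (16|19)=+1, (15|19)=-1; sign (−1)^0·+1^1·-1^2 = +1.
(a,b)_29: α=2, u≡17; β=1, v≡20 (mod 29); (17|29)=-1, (20|29)=+1; sign (−1)^0·-1^1·+1^2 = -1.
(a,b)_2: α=-4, β=0; u≡3, v≡1 (mod 8); ε(u)ε(v)=1·0, αω(v)=-4·0, βω(u)=0·1; sum ≡ 0  ⇒  +1.
(a,b)_17: α=3, u≡9; β=2, v≡15 (mod 17); (9|17)=+1, (15|17)=+1; sign (−1)^0·+1^2·+1^3 = +1.
(a,b)_3: α=4, u≡2; β=0, v≡2 (mod 3); (2|3)=-1, (2|3)=-1; sign (−1)^0·-1^0·-1^4 = +1.
(a,b)_47: α=2, u≡31; β=1, v≡4 (mod 47); (31|47)=-1, (4|47)=+1; sign (−1)^0·-1^1·+1^2 = -1.
(a,b)_43: α=2, u≡32; β=1, v≡6 (mod 43); (32|43)=-1, (6|43)=+1; sign (−1)^0·-1^1·+1^2 = -1.
(a,b)_37: α=2, u≡32; β=1, v≡8 (mod 37); (32|37)=-1, (8|37)=-1; sign (−1)^0·-1^1·-1^2 = -1.
(a,b)_53: α=3, u≡17; β=2, v≡3 (mod 53); (17|53)=+1, (3|53)=-1; sign (−1)^0·+1^2·-1^3 = -1.
(a,b)_∞: sgn(-901)=−, sgn(-41202127)=−, so -1.
(-901, -41202127 / ℚ) ramifies at {29, 37, 43, 47, 53, ∞}: a division algebra.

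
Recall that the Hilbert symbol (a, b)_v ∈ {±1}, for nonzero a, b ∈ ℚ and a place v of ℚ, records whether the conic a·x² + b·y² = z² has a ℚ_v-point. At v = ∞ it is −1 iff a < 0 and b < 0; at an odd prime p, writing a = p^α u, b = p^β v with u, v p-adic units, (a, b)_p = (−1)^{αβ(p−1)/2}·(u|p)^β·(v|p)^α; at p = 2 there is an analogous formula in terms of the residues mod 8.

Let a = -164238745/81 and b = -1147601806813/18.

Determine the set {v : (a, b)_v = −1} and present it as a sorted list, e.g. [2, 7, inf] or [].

Mod squares: a ≡ -1357345, b ≡ -731786. Check v ∈ {∞, 2, 3, 5, 7, 11, 23, 29, 31, 37}.
v=11: a=11^3·(≡9), b=11^3·(≡7) mod 11; (9|11)=+1, (7|11)=-1; (−1)^{3·3·5}·(+1)^3·(-1)^3 = +1.
v=5: a=5^1·(≡1), b=5^0·(≡4) mod 5; (1|5)=+1, (4|5)=+1; (−1)^{1·0·2}·(+1)^0·(+1)^1 = +1.
v=23: a=23^1·(≡13), b=23^2·(≡14) mod 23; (13|23)=+1, (14|23)=-1; (−1)^{1·2·11}·(+1)^2·(-1)^1 = -1.
v=7: a=7^0·(≡2), b=7^2·(≡1) mod 7; (2|7)=+1, (1|7)=+1; (−1)^{0·2·3}·(+1)^2·(+1)^0 = +1.
v=31: a=31^0·(≡13), b=31^1·(≡14) mod 31; (13|31)=-1, (14|31)=+1; (−1)^{0·1·15}·(-1)^1·(+1)^0 = -1.
v=29: a=29^1·(≡4), b=29^1·(≡6) mod 29; (4|29)=+1, (6|29)=+1; (−1)^{1·1·14}·(+1)^1·(+1)^1 = +1.
v=2: v_2(a)=0, v_2(b)=-1; units ≡ 7, 3 (mod 8); ε·ε+αω+βω = 1·1+0·1+-1·0 ≡ 1  ⇒  (a,b)_2 = -1.
v=3: a=3^-4·(≡2), b=3^-2·(≡1) mod 3; (2|3)=-1, (1|3)=+1; (−1)^{-4·-2·1}·(-1)^-2·(+1)^-4 = +1.
v=37: a=37^1·(≡6), b=37^1·(≡19) mod 37; (6|37)=-1, (19|37)=-1; (−1)^{1·1·18}·(-1)^1·(-1)^1 = +1.
v=∞: -1357345 < 0 and -731786 < 0  ⇒  (a,b)_∞ = -1.
|Ram(-1357345, -731786)| = 4, even; anisotropic at {2, 23, 31, ∞}.

[2, 23, 31, inf]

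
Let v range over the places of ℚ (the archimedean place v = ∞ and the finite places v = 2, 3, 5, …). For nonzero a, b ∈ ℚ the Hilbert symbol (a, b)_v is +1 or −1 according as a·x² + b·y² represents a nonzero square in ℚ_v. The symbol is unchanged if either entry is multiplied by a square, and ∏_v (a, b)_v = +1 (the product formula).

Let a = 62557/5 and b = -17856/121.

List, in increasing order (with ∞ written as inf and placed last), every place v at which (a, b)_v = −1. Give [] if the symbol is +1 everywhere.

[11, 31]

(a, b) ≡ (2585, -31) mod (ℚ^×)²; places V = {2, 3, 5, 11, 31, 47, ∞}.
(a,b)_11: α=3, u≡5; β=-2, v≡8 (mod 11); (5|11)=+1, (8|11)=-1; sign (−1)^0·+1^-2·-1^3 = -1.
(a,b)_47: α=1, u≡3; β=0, v≡28 (mod 47); (3|47)=+1, (28|47)=+1; sign (−1)^0·+1^0·+1^1 = +1.
(a,b)_∞: sgn(2585)=+, sgn(-31)=−, so +1.
(a,b)_2: α=0, β=6; u≡1, v≡1 (mod 8); ε(u)ε(v)=0·0, αω(v)=0·0, βω(u)=6·0; sum ≡ 0  ⇒  +1.
(a,b)_5: α=-1, u≡2; β=0, v≡4 (mod 5); (2|5)=-1, (4|5)=+1; sign (−1)^0·-1^0·+1^-1 = +1.
(a,b)_3: α=0, u≡2; β=2, v≡2 (mod 3); (2|3)=-1, (2|3)=-1; sign (−1)^0·-1^2·-1^0 = +1.
(a,b)_31: α=0, u≡6; β=1, v≡6 (mod 31); (6|31)=-1, (6|31)=-1; sign (−1)^0·-1^1·-1^0 = -1.
Ram(2585, -31) = {11, 31}; no ℚ_11-point on the conic.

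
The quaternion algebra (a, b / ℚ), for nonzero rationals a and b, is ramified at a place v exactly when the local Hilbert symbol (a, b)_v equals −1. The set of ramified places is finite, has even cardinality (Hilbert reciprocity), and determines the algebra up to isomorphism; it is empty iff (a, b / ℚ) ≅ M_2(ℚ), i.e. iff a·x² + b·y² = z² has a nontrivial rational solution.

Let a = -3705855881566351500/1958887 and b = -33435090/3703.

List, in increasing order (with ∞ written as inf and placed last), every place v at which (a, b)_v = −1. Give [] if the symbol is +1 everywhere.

Mod squares: a ≡ -23205, b ≡ -15470. Check v ∈ {∞, 2, 3, 5, 7, 13, 17, 23, 41}.
v=17: a=17^3·(≡14), b=17^1·(≡2) mod 17; (14|17)=-1, (2|17)=+1; (−1)^{3·1·8}·(-1)^1·(+1)^3 = -1.
v=23: a=23^-4·(≡13), b=23^-2·(≡8) mod 23; (13|23)=+1, (8|23)=+1; (−1)^{-4·-2·11}·(+1)^-2·(+1)^-4 = +1.
v=13: a=13^3·(≡4), b=13^1·(≡5) mod 13; (4|13)=+1, (5|13)=-1; (−1)^{3·1·6}·(+1)^1·(-1)^3 = -1.
v=41: a=41^4·(≡5), b=41^2·(≡28) mod 41; (5|41)=+1, (28|41)=-1; (−1)^{4·2·20}·(+1)^2·(-1)^4 = +1.
v=3: a=3^5·(≡2), b=3^2·(≡1) mod 3; (2|3)=-1, (1|3)=+1; (−1)^{5·2·1}·(-1)^2·(+1)^5 = +1.
v=5: a=5^3·(≡4), b=5^1·(≡4) mod 5; (4|5)=+1, (4|5)=+1; (−1)^{3·1·2}·(+1)^1·(+1)^3 = +1.
v=∞: -23205 < 0 and -15470 < 0  ⇒  (a,b)_∞ = -1.
v=2: v_2(a)=2, v_2(b)=1; units ≡ 3, 1 (mod 8); ε·ε+αω+βω = 1·0+2·0+1·1 ≡ 1  ⇒  (a,b)_2 = -1.
v=7: a=7^-1·(≡3), b=7^-1·(≡1) mod 7; (3|7)=-1, (1|7)=+1; (−1)^{-1·-1·3}·(-1)^-1·(+1)^-1 = +1.
|Ram(-23205, -15470)| = 4, even; anisotropic at {2, 13, 17, ∞}.

[2, 13, 17, inf]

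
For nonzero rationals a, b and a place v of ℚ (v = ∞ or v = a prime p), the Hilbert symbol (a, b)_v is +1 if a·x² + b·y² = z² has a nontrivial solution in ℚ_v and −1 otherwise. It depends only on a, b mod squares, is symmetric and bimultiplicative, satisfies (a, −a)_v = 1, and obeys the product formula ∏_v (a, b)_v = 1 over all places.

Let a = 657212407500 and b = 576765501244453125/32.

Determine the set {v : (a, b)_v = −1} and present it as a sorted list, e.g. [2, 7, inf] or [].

(a, b) ≡ (3, 93610) mod (ℚ^×)²; places V = {2, 3, 5, 11, 23, 37, ∞}.
(a,b)_11: α=2, u≡1; β=3, v≡10 (mod 11); (1|11)=+1, (10|11)=-1; sign (−1)^0·+1^3·-1^2 = +1.
(a,b)_∞: sgn(3)=+, sgn(93610)=+, so +1.
(a,b)_37: α=2, u≡11; β=3, v≡35 (mod 37); (11|37)=+1, (35|37)=-1; sign (−1)^0·+1^3·-1^2 = +1.
(a,b)_5: α=4, u≡2; β=7, v≡2 (mod 5); (2|5)=-1, (2|5)=-1; sign (−1)^0·-1^7·-1^4 = -1.
(a,b)_3: α=1, u≡1; β=2, v≡1 (mod 3); (1|3)=+1, (1|3)=+1; sign (−1)^0·+1^2·+1^1 = +1.
(a,b)_23: α=2, u≡6; β=3, v≡11 (mod 23); (6|23)=+1, (11|23)=-1; sign (−1)^0·+1^3·-1^2 = +1.
(a,b)_2: α=2, β=-5; u≡3, v≡5 (mod 8); ε(u)ε(v)=1·0, αω(v)=2·1, βω(u)=-5·1; sum ≡ 1  ⇒  -1.
Ram(3, 93610) = {2, 5}; no ℚ_2-point on the conic.

[2, 5]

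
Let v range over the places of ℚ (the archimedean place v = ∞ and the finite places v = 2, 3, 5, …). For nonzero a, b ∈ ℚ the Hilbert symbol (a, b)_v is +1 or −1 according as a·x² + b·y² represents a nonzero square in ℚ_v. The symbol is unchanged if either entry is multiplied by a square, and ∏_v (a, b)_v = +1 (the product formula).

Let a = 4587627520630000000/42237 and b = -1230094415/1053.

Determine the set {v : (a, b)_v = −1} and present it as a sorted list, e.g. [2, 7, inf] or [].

[2, 5, 11, 13]

Mod squares: a ≡ 910, b ≡ -12155. Check v ∈ {∞, 2, 3, 5, 7, 11, 13, 17, 19, 31, 37}.
v=37: a=37^4·(≡14), b=37^2·(≡18) mod 37; (14|37)=-1, (18|37)=-1; (−1)^{4·2·18}·(-1)^2·(-1)^4 = +1.
v=19: a=19^-2·(≡11), b=19^0·(≡4) mod 19; (11|19)=+1, (4|19)=+1; (−1)^{-2·0·9}·(+1)^0·(+1)^-2 = +1.
v=5: a=5^7·(≡2), b=5^1·(≡4) mod 5; (2|5)=-1, (4|5)=+1; (−1)^{7·1·2}·(-1)^1·(+1)^7 = -1.
v=31: a=31^0·(≡6), b=31^2·(≡25) mod 31; (6|31)=-1, (25|31)=+1; (−1)^{0·2·15}·(-1)^2·(+1)^0 = +1.
v=7: a=7^1·(≡4), b=7^0·(≡1) mod 7; (4|7)=+1, (1|7)=+1; (−1)^{1·0·3}·(+1)^0·(+1)^1 = +1.
v=11: a=11^2·(≡10), b=11^1·(≡2) mod 11; (10|11)=-1, (2|11)=-1; (−1)^{2·1·5}·(-1)^1·(-1)^2 = -1.
v=17: a=17^2·(≡1), b=17^1·(≡1) mod 17; (1|17)=+1, (1|17)=+1; (−1)^{2·1·8}·(+1)^1·(+1)^2 = +1.
v=∞: 910 > 0 and -12155 < 0  ⇒  (a,b)_∞ = +1.
v=2: v_2(a)=7, v_2(b)=0; units ≡ 7, 5 (mod 8); ε·ε+αω+βω = 1·0+7·1+0·0 ≡ 1  ⇒  (a,b)_2 = -1.
v=3: a=3^-2·(≡1), b=3^-4·(≡1) mod 3; (1|3)=+1, (1|3)=+1; (−1)^{-2·-4·1}·(+1)^-4·(+1)^-2 = +1.
v=13: a=13^-1·(≡2), b=13^-1·(≡3) mod 13; (2|13)=-1, (3|13)=+1; (−1)^{-1·-1·6}·(-1)^-1·(+1)^-1 = -1.
|Ram(910, -12155)| = 4, even; anisotropic at {2, 5, 11, 13}.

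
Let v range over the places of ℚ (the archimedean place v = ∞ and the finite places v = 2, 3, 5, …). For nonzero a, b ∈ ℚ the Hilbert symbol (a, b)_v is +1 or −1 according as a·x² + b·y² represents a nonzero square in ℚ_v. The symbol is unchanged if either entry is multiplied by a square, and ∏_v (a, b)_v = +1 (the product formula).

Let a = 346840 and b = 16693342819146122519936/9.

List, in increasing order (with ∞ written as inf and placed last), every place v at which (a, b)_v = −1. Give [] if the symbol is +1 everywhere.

Mod squares: a ≡ 86710, b ≡ 10166. Check v ∈ {∞, 2, 3, 5, 7, 13, 17, 23, 29}.
v=29: a=29^1·(≡12), b=29^4·(≡23) mod 29; (12|29)=-1, (23|29)=+1; (−1)^{1·4·14}·(-1)^4·(+1)^1 = +1.
v=13: a=13^1·(≡4), b=13^5·(≡11) mod 13; (4|13)=+1, (11|13)=-1; (−1)^{1·5·6}·(+1)^5·(-1)^1 = -1.
v=2: v_2(a)=3, v_2(b)=7; units ≡ 3, 3 (mod 8); ε·ε+αω+βω = 1·1+3·1+7·1 ≡ 1  ⇒  (a,b)_2 = -1.
v=7: a=7^0·(≡4), b=7^4·(≡4) mod 7; (4|7)=+1, (4|7)=+1; (−1)^{0·4·3}·(+1)^4·(+1)^0 = +1.
v=∞: 86710 > 0 and 10166 > 0  ⇒  (a,b)_∞ = +1.
v=17: a=17^0·(≡6), b=17^1·(≡3) mod 17; (6|17)=-1, (3|17)=-1; (−1)^{0·1·8}·(-1)^1·(-1)^0 = -1.
v=3: a=3^0·(≡1), b=3^-2·(≡2) mod 3; (1|3)=+1, (2|3)=-1; (−1)^{0·-2·1}·(+1)^-2·(-1)^0 = +1.
v=23: a=23^1·(≡15), b=23^3·(≡11) mod 23; (15|23)=-1, (11|23)=-1; (−1)^{1·3·11}·(-1)^3·(-1)^1 = -1.
v=5: a=5^1·(≡3), b=5^0·(≡4) mod 5; (3|5)=-1, (4|5)=+1; (−1)^{1·0·2}·(-1)^0·(+1)^1 = +1.
|Ram(86710, 10166)| = 4, even; anisotropic at {2, 13, 17, 23}.

[2, 13, 17, 23]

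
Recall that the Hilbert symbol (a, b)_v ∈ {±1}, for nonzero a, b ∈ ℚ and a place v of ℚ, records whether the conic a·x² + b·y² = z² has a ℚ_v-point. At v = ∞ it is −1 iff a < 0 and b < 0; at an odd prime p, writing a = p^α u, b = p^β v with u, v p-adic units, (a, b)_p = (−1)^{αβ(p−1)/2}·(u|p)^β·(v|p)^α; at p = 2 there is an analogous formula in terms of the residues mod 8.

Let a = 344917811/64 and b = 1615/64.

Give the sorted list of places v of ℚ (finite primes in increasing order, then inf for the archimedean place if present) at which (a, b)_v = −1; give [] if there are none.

[2, 17, 31, 37]

(a, b) ≡ (19499, 1615) mod (ℚ^×)²; places V = {2, 5, 7, 17, 19, 31, 37, ∞}.
(a,b)_2: α=-6, β=-6; u≡3, v≡7 (mod 8); ε(u)ε(v)=1·1, αω(v)=-6·0, βω(u)=-6·1; sum ≡ 1  ⇒  -1.
(a,b)_37: α=1, u≡1; β=0, v≡5 (mod 37); (1|37)=+1, (5|37)=-1; sign (−1)^0·+1^0·-1^1 = -1.
(a,b)_∞: sgn(19499)=+, sgn(1615)=+, so +1.
(a,b)_5: α=0, u≡4; β=1, v≡2 (mod 5); (4|5)=+1, (2|5)=-1; sign (−1)^0·+1^1·-1^0 = +1.
(a,b)_17: α=1, u≡16; β=1, v≡6 (mod 17); (16|17)=+1, (6|17)=-1; sign (−1)^0·+1^1·-1^1 = -1.
(a,b)_31: α=1, u≡8; β=0, v≡17 (mod 31); (8|31)=+1, (17|31)=-1; sign (−1)^0·+1^0·-1^1 = -1.
(a,b)_19: α=2, u≡16; β=1, v≡4 (mod 19); (16|19)=+1, (4|19)=+1; sign (−1)^0·+1^1·+1^2 = +1.
(a,b)_7: α=2, u≡2; β=0, v≡5 (mod 7); (2|7)=+1, (5|7)=-1; sign (−1)^0·+1^0·-1^2 = +1.
|Ram(19499, 1615)| = 4, even; anisotropic at {2, 17, 31, 37}.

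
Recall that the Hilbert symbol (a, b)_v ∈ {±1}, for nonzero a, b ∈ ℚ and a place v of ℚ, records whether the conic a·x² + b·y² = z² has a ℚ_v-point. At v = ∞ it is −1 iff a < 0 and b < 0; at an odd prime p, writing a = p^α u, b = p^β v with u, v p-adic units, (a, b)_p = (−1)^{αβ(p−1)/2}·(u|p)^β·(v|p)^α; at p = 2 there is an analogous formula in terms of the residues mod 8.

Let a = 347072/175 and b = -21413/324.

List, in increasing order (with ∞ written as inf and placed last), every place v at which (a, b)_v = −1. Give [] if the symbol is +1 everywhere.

[17, 19, 23, 29]

(a, b) ≡ (37961, -437) mod (ℚ^×)²; places V = {2, 3, 5, 7, 11, 17, 19, 23, 29, ∞}.
(a,b)_11: α=1, u≡7; β=0, v≡3 (mod 11); (7|11)=-1, (3|11)=+1; sign (−1)^0·-1^0·+1^1 = +1.
(a,b)_19: α=0, u≡14; β=1, v≡13 (mod 19); (14|19)=-1, (13|19)=-1; sign (−1)^0·-1^1·-1^0 = -1.
(a,b)_17: α=1, u≡10; β=0, v≡7 (mod 17); (10|17)=-1, (7|17)=-1; sign (−1)^0·-1^0·-1^1 = -1.
(a,b)_3: α=0, u≡2; β=-4, v≡1 (mod 3); (2|3)=-1, (1|3)=+1; sign (−1)^0·-1^-4·+1^0 = +1.
(a,b)_7: α=-1, u≡3; β=2, v≡2 (mod 7); (3|7)=-1, (2|7)=+1; sign (−1)^0·-1^2·+1^-1 = +1.
(a,b)_2: α=6, β=-2; u≡1, v≡3 (mod 8); ε(u)ε(v)=0·1, αω(v)=6·1, βω(u)=-2·0; sum ≡ 0  ⇒  +1.
(a,b)_5: α=-2, u≡1; β=0, v≡3 (mod 5); (1|5)=+1, (3|5)=-1; sign (−1)^0·+1^0·-1^-2 = +1.
(a,b)_∞: sgn(37961)=+, sgn(-437)=−, so +1.
(a,b)_23: α=0, u≡10; β=1, v≡6 (mod 23); (10|23)=-1, (6|23)=+1; sign (−1)^0·-1^1·+1^0 = -1.
(a,b)_29: α=1, u≡20; β=0, v≡21 (mod 29); (20|29)=+1, (21|29)=-1; sign (−1)^0·+1^0·-1^1 = -1.
Ram(37961, -437) = {17, 19, 23, 29}; no ℚ_17-point on the conic.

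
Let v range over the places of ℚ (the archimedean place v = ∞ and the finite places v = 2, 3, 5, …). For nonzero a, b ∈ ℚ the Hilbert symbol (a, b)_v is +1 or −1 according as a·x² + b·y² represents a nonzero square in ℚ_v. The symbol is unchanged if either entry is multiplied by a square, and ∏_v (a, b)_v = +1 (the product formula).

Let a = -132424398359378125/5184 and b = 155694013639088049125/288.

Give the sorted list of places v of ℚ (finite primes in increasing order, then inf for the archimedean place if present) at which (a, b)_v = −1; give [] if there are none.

[2, 7, 11, 17]

Mod squares: a ≡ -5005, b ≡ 35530. Check v ∈ {∞, 2, 3, 5, 7, 11, 13, 17, 19}.
v=7: a=7^5·(≡3), b=7^6·(≡3) mod 7; (3|7)=-1, (3|7)=-1; (−1)^{5·6·3}·(-1)^6·(-1)^5 = -1.
v=13: a=13^3·(≡5), b=13^4·(≡1) mod 13; (5|13)=-1, (1|13)=+1; (−1)^{3·4·6}·(-1)^4·(+1)^3 = +1.
v=∞: -5005 < 0 and 35530 > 0  ⇒  (a,b)_∞ = +1.
v=11: a=11^1·(≡6), b=11^1·(≡8) mod 11; (6|11)=-1, (8|11)=-1; (−1)^{1·1·5}·(-1)^1·(-1)^1 = -1.
v=17: a=17^2·(≡6), b=17^3·(≡8) mod 17; (6|17)=-1, (8|17)=+1; (−1)^{2·3·8}·(-1)^3·(+1)^2 = -1.
v=3: a=3^-4·(≡2), b=3^-2·(≡1) mod 3; (2|3)=-1, (1|3)=+1; (−1)^{-4·-2·1}·(-1)^-2·(+1)^-4 = +1.
v=2: v_2(a)=-6, v_2(b)=-5; units ≡ 3, 5 (mod 8); ε·ε+αω+βω = 1·0+-6·1+-5·1 ≡ 1  ⇒  (a,b)_2 = -1.
v=5: a=5^5·(≡1), b=5^3·(≡1) mod 5; (1|5)=+1, (1|5)=+1; (−1)^{5·3·2}·(+1)^3·(+1)^5 = +1.
v=19: a=19^2·(≡1), b=19^3·(≡14) mod 19; (1|19)=+1, (14|19)=-1; (−1)^{2·3·9}·(+1)^3·(-1)^2 = +1.
Ram(-5005, 35530) = {2, 7, 11, 17}; no ℚ_2-point on the conic.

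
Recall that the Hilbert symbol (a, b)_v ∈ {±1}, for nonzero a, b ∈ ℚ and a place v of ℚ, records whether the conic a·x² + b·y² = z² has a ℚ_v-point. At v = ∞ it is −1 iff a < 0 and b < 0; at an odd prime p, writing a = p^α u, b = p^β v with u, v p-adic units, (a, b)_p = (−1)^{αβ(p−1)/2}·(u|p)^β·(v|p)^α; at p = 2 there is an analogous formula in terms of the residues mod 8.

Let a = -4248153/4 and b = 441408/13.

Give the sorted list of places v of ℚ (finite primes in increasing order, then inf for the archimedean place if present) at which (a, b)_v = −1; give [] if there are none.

Mod squares: a ≡ -57, b ≡ 741. Check v ∈ {∞, 2, 3, 7, 11, 13, 19}.
v=13: a=13^2·(≡11), b=13^-1·(≡6) mod 13; (11|13)=-1, (6|13)=-1; (−1)^{2·-1·6}·(-1)^-1·(-1)^2 = -1.
v=∞: -57 < 0 and 741 > 0  ⇒  (a,b)_∞ = +1.
v=19: a=19^1·(≡6), b=19^1·(≡4) mod 19; (6|19)=+1, (4|19)=+1; (−1)^{1·1·9}·(+1)^1·(+1)^1 = -1.
v=2: v_2(a)=-2, v_2(b)=6; units ≡ 7, 5 (mod 8); ε·ε+αω+βω = 1·0+-2·1+6·0 ≡ 0  ⇒  (a,b)_2 = +1.
v=11: a=11^0·(≡9), b=11^2·(≡9) mod 11; (9|11)=+1, (9|11)=+1; (−1)^{0·2·5}·(+1)^2·(+1)^0 = +1.
v=3: a=3^3·(≡2), b=3^1·(≡1) mod 3; (2|3)=-1, (1|3)=+1; (−1)^{3·1·1}·(-1)^1·(+1)^3 = +1.
v=7: a=7^2·(≡3), b=7^0·(≡5) mod 7; (3|7)=-1, (5|7)=-1; (−1)^{2·0·3}·(-1)^0·(-1)^2 = +1.
Ram(-57, 741) = {13, 19}; no ℚ_13-point on the conic.

[13, 19]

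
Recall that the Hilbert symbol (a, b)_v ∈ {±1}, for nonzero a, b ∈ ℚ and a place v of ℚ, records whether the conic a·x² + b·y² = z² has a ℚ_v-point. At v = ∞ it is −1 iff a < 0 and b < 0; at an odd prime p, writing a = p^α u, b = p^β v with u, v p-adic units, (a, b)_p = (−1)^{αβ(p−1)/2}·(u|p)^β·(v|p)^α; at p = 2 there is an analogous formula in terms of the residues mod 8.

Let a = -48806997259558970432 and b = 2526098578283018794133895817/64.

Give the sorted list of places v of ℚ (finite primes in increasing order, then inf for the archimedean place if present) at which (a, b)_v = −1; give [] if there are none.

[7, 11, 19, 23]

Mod squares: a ≡ -8177, b ≡ 11281062793. Check v ∈ {∞, 2, 7, 11, 13, 17, 19, 23, 37, 41}.
v=17: a=17^1·(≡7), b=17^1·(≡3) mod 17; (7|17)=-1, (3|17)=-1; (−1)^{1·1·8}·(-1)^1·(-1)^1 = +1.
v=7: a=7^4·(≡3), b=7^9·(≡1) mod 7; (3|7)=-1, (1|7)=+1; (−1)^{4·9·3}·(-1)^9·(+1)^4 = -1.
v=37: a=37^1·(≡25), b=37^1·(≡27) mod 37; (25|37)=+1, (27|37)=+1; (−1)^{1·1·18}·(+1)^1·(+1)^1 = +1.
v=19: a=19^2·(≡18), b=19^3·(≡18) mod 19; (18|19)=-1, (18|19)=-1; (−1)^{2·3·9}·(-1)^3·(-1)^2 = -1.
v=13: a=13^1·(≡8), b=13^1·(≡8) mod 13; (8|13)=-1, (8|13)=-1; (−1)^{1·1·6}·(-1)^1·(-1)^1 = +1.
v=∞: -8177 < 0 and 11281062793 > 0  ⇒  (a,b)_∞ = +1.
v=23: a=23^2·(≡19), b=23^3·(≡5) mod 23; (19|23)=-1, (5|23)=-1; (−1)^{2·3·11}·(-1)^3·(-1)^2 = -1.
v=41: a=41^2·(≡25), b=41^3·(≡38) mod 41; (25|41)=+1, (38|41)=-1; (−1)^{2·3·20}·(+1)^3·(-1)^2 = +1.
v=11: a=11^2·(≡8), b=11^3·(≡7) mod 11; (8|11)=-1, (7|11)=-1; (−1)^{2·3·5}·(-1)^3·(-1)^2 = -1.
v=2: v_2(a)=6, v_2(b)=-6; units ≡ 7, 1 (mod 8); ε·ε+αω+βω = 1·0+6·0+-6·0 ≡ 0  ⇒  (a,b)_2 = +1.
Ram(-8177, 11281062793) = {7, 11, 19, 23}; no ℚ_7-point on the conic.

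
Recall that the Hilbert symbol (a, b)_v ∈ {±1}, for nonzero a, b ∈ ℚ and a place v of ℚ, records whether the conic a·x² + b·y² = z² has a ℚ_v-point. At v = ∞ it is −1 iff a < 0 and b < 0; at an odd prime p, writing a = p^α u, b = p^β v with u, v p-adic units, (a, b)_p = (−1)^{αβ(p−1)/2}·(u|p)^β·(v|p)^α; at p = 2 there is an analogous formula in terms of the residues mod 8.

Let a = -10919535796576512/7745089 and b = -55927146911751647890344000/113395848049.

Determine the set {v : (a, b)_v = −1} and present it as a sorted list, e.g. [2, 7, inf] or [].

(a, b) ≡ (-17, -1785) mod (ℚ^×)²; places V = {2, 3, 5, 7, 11, 17, 23, 29, ∞}.
(a,b)_23: α=-2, u≡12; β=-2, v≡8 (mod 23); (12|23)=+1, (8|23)=+1; sign (−1)^0·+1^-2·+1^-2 = +1.
(a,b)_7: α=2, u≡4; β=3, v≡2 (mod 7); (4|7)=+1, (2|7)=+1; sign (−1)^0·+1^3·+1^2 = +1.
(a,b)_11: α=-4, u≡5; β=-8, v≡8 (mod 11); (5|11)=+1, (8|11)=-1; sign (−1)^0·+1^-8·-1^-4 = +1.
(a,b)_3: α=6, u≡1; β=5, v≡2 (mod 3); (1|3)=+1, (2|3)=-1; sign (−1)^0·+1^5·-1^6 = +1.
(a,b)_2: α=8, β=6; u≡7, v≡7 (mod 8); ε(u)ε(v)=1·1, αω(v)=8·0, βω(u)=6·0; sum ≡ 1  ⇒  -1.
(a,b)_5: α=0, u≡2; β=3, v≡2 (mod 5); (2|5)=-1, (2|5)=-1; sign (−1)^0·-1^3·-1^0 = -1.
(a,b)_∞: sgn(-17)=−, sgn(-1785)=−, so -1.
(a,b)_17: α=5, u≡13; β=9, v≡6 (mod 17); (13|17)=+1, (6|17)=-1; sign (−1)^0·+1^9·-1^5 = -1.
(a,b)_29: α=2, u≡14; β=4, v≡7 (mod 29); (14|29)=-1, (7|29)=+1; sign (−1)^0·-1^4·+1^2 = +1.
Ram(-17, -1785) = {2, 5, 17, ∞}; no ℚ_2-point on the conic.

[2, 5, 17, inf]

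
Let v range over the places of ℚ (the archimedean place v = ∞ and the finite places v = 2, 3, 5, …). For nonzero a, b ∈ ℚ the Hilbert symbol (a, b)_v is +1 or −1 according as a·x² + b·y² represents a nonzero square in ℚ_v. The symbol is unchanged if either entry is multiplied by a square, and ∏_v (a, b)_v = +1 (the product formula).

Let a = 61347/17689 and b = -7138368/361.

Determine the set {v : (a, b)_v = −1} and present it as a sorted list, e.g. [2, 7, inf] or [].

(a, b) ≡ (3, -17) mod (ℚ^×)²; places V = {2, 3, 7, 11, 13, 17, 19, ∞}.
(a,b)_17: α=0, u≡5; β=1, v≡16 (mod 17); (5|17)=-1, (16|17)=+1; sign (−1)^0·-1^1·+1^0 = -1.
(a,b)_13: α=2, u≡10; β=0, v≡1 (mod 13); (10|13)=+1, (1|13)=+1; sign (−1)^0·+1^0·+1^2 = +1.
(a,b)_3: α=1, u≡1; β=8, v≡1 (mod 3); (1|3)=+1, (1|3)=+1; sign (−1)^0·+1^8·+1^1 = +1.
(a,b)_19: α=-2, u≡10; β=-2, v≡8 (mod 19); (10|19)=-1, (8|19)=-1; sign (−1)^0·-1^-2·-1^-2 = +1.
(a,b)_2: α=0, β=6; u≡3, v≡7 (mod 8); ε(u)ε(v)=1·1, αω(v)=0·0, βω(u)=6·1; sum ≡ 1  ⇒  -1.
(a,b)_∞: sgn(3)=+, sgn(-17)=−, so +1.
(a,b)_11: α=2, u≡1; β=0, v≡3 (mod 11); (1|11)=+1, (3|11)=+1; sign (−1)^0·+1^0·+1^2 = +1.
(a,b)_7: α=-2, u≡5; β=0, v≡2 (mod 7); (5|7)=-1, (2|7)=+1; sign (−1)^0·-1^0·+1^-2 = +1.
Ram(3, -17) = {2, 17}; no ℚ_2-point on the conic.

[2, 17]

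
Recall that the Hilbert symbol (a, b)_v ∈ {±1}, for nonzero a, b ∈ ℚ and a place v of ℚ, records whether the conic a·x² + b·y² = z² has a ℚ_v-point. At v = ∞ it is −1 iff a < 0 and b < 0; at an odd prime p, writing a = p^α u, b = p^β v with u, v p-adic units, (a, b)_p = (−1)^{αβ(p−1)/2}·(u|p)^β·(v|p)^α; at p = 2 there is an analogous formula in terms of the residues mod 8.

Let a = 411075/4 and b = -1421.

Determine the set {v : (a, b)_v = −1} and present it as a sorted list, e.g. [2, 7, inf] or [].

[2, 7]

(a, b) ≡ (203, -29) mod (ℚ^×)²; places V = {2, 3, 5, 7, 29, ∞}.
(a,b)_5: α=2, u≡2; β=0, v≡4 (mod 5); (2|5)=-1, (4|5)=+1; sign (−1)^0·-1^0·+1^2 = +1.
(a,b)_29: α=1, u≡13; β=1, v≡9 (mod 29); (13|29)=+1, (9|29)=+1; sign (−1)^0·+1^1·+1^1 = +1.
(a,b)_7: α=1, u≡4; β=2, v≡6 (mod 7); (4|7)=+1, (6|7)=-1; sign (−1)^0·+1^2·-1^1 = -1.
(a,b)_3: α=4, u≡2; β=0, v≡1 (mod 3); (2|3)=-1, (1|3)=+1; sign (−1)^0·-1^0·+1^4 = +1.
(a,b)_2: α=-2, β=0; u≡3, v≡3 (mod 8); ε(u)ε(v)=1·1, αω(v)=-2·1, βω(u)=0·1; sum ≡ 1  ⇒  -1.
(a,b)_∞: sgn(203)=+, sgn(-29)=−, so +1.
|Ram(203, -29)| = 2, even; anisotropic at {2, 7}.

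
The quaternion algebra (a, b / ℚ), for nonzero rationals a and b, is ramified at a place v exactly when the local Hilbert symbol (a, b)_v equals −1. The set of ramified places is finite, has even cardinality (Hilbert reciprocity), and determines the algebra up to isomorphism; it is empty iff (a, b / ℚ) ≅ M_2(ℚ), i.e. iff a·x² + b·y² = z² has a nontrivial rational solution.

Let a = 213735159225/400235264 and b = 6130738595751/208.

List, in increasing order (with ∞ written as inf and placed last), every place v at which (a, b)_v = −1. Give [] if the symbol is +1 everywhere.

Mod squares: a ≡ 11, b ≡ 3003. Check v ∈ {∞, 2, 3, 5, 7, 11, 13, 17, 29, 37}.
v=∞: 11 > 0 and 3003 > 0  ⇒  (a,b)_∞ = +1.
v=29: a=29^-2·(≡11), b=29^0·(≡28) mod 29; (11|29)=-1, (28|29)=+1; (−1)^{-2·0·14}·(-1)^0·(+1)^-2 = +1.
v=3: a=3^2·(≡2), b=3^1·(≡2) mod 3; (2|3)=-1, (2|3)=-1; (−1)^{2·1·1}·(-1)^1·(-1)^2 = -1.
v=17: a=17^2·(≡3), b=17^2·(≡3) mod 17; (3|17)=-1, (3|17)=-1; (−1)^{2·2·8}·(-1)^2·(-1)^2 = +1.
v=5: a=5^2·(≡1), b=5^0·(≡2) mod 5; (1|5)=+1, (2|5)=-1; (−1)^{2·0·2}·(+1)^0·(-1)^2 = +1.
v=11: a=11^-1·(≡1), b=11^1·(≡1) mod 11; (1|11)=+1, (1|11)=+1; (−1)^{-1·1·5}·(+1)^1·(+1)^-1 = -1.
v=37: a=37^2·(≡11), b=37^4·(≡17) mod 37; (11|37)=+1, (17|37)=-1; (−1)^{2·4·18}·(+1)^4·(-1)^2 = +1.
v=7: a=7^4·(≡4), b=7^3·(≡4) mod 7; (4|7)=+1, (4|7)=+1; (−1)^{4·3·3}·(+1)^3·(+1)^4 = +1.
v=2: v_2(a)=-8, v_2(b)=-4; units ≡ 3, 3 (mod 8); ε·ε+αω+βω = 1·1+-8·1+-4·1 ≡ 1  ⇒  (a,b)_2 = -1.
v=13: a=13^-2·(≡6), b=13^-1·(≡1) mod 13; (6|13)=-1, (1|13)=+1; (−1)^{-2·-1·6}·(-1)^-1·(+1)^-2 = -1.
Ram(11, 3003) = {2, 3, 11, 13}; no ℚ_2-point on the conic.

[2, 3, 11, 13]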